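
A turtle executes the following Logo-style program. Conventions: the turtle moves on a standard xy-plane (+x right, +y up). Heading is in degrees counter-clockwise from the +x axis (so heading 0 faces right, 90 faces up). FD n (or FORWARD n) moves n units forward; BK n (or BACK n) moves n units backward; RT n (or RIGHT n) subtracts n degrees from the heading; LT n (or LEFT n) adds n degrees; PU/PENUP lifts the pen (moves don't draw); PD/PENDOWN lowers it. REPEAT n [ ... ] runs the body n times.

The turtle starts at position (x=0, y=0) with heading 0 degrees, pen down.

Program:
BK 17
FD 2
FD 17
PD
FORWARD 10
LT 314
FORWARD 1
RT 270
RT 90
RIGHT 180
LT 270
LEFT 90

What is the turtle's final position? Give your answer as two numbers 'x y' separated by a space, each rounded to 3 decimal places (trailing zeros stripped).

Answer: 12.695 -0.719

Derivation:
Executing turtle program step by step:
Start: pos=(0,0), heading=0, pen down
BK 17: (0,0) -> (-17,0) [heading=0, draw]
FD 2: (-17,0) -> (-15,0) [heading=0, draw]
FD 17: (-15,0) -> (2,0) [heading=0, draw]
PD: pen down
FD 10: (2,0) -> (12,0) [heading=0, draw]
LT 314: heading 0 -> 314
FD 1: (12,0) -> (12.695,-0.719) [heading=314, draw]
RT 270: heading 314 -> 44
RT 90: heading 44 -> 314
RT 180: heading 314 -> 134
LT 270: heading 134 -> 44
LT 90: heading 44 -> 134
Final: pos=(12.695,-0.719), heading=134, 5 segment(s) drawn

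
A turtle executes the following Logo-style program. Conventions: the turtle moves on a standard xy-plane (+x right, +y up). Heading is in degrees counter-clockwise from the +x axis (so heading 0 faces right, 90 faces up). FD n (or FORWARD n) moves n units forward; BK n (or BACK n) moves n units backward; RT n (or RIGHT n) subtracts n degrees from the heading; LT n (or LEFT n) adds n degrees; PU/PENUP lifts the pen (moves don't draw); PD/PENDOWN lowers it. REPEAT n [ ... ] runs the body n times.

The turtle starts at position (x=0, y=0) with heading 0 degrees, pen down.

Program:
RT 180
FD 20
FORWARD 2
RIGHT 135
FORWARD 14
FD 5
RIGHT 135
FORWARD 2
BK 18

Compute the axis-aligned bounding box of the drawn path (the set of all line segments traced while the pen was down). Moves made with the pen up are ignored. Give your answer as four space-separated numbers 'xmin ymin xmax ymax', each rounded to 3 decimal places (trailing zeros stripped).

Answer: -22 0 0 29.435

Derivation:
Executing turtle program step by step:
Start: pos=(0,0), heading=0, pen down
RT 180: heading 0 -> 180
FD 20: (0,0) -> (-20,0) [heading=180, draw]
FD 2: (-20,0) -> (-22,0) [heading=180, draw]
RT 135: heading 180 -> 45
FD 14: (-22,0) -> (-12.101,9.899) [heading=45, draw]
FD 5: (-12.101,9.899) -> (-8.565,13.435) [heading=45, draw]
RT 135: heading 45 -> 270
FD 2: (-8.565,13.435) -> (-8.565,11.435) [heading=270, draw]
BK 18: (-8.565,11.435) -> (-8.565,29.435) [heading=270, draw]
Final: pos=(-8.565,29.435), heading=270, 6 segment(s) drawn

Segment endpoints: x in {-22, -20, -12.101, -8.565, -8.565, 0}, y in {0, 0, 0, 9.899, 11.435, 13.435, 29.435}
xmin=-22, ymin=0, xmax=0, ymax=29.435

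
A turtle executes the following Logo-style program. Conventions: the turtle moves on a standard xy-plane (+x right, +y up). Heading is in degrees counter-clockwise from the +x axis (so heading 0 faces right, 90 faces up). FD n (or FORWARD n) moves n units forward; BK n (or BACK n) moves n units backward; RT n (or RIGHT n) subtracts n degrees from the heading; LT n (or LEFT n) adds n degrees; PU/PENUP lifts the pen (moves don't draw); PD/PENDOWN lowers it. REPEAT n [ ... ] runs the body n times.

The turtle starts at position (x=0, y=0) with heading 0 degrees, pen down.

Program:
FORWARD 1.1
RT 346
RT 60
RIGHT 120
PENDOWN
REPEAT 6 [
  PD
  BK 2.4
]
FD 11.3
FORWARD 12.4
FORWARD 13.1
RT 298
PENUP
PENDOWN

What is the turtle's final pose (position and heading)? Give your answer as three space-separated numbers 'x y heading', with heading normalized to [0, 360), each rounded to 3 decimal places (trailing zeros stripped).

Executing turtle program step by step:
Start: pos=(0,0), heading=0, pen down
FD 1.1: (0,0) -> (1.1,0) [heading=0, draw]
RT 346: heading 0 -> 14
RT 60: heading 14 -> 314
RT 120: heading 314 -> 194
PD: pen down
REPEAT 6 [
  -- iteration 1/6 --
  PD: pen down
  BK 2.4: (1.1,0) -> (3.429,0.581) [heading=194, draw]
  -- iteration 2/6 --
  PD: pen down
  BK 2.4: (3.429,0.581) -> (5.757,1.161) [heading=194, draw]
  -- iteration 3/6 --
  PD: pen down
  BK 2.4: (5.757,1.161) -> (8.086,1.742) [heading=194, draw]
  -- iteration 4/6 --
  PD: pen down
  BK 2.4: (8.086,1.742) -> (10.415,2.322) [heading=194, draw]
  -- iteration 5/6 --
  PD: pen down
  BK 2.4: (10.415,2.322) -> (12.744,2.903) [heading=194, draw]
  -- iteration 6/6 --
  PD: pen down
  BK 2.4: (12.744,2.903) -> (15.072,3.484) [heading=194, draw]
]
FD 11.3: (15.072,3.484) -> (4.108,0.75) [heading=194, draw]
FD 12.4: (4.108,0.75) -> (-7.924,-2.25) [heading=194, draw]
FD 13.1: (-7.924,-2.25) -> (-20.635,-5.419) [heading=194, draw]
RT 298: heading 194 -> 256
PU: pen up
PD: pen down
Final: pos=(-20.635,-5.419), heading=256, 10 segment(s) drawn

Answer: -20.635 -5.419 256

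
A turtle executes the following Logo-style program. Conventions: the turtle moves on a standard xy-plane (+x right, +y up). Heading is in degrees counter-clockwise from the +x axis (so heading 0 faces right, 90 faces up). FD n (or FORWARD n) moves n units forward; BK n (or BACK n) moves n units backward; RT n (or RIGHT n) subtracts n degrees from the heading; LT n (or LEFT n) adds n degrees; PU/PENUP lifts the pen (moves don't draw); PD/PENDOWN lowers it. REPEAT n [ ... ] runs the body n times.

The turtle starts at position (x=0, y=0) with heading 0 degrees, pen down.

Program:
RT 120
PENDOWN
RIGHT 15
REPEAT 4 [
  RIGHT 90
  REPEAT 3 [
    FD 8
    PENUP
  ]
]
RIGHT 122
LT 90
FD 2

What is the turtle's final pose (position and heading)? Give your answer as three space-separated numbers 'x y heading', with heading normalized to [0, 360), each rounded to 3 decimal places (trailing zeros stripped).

Answer: -1.949 -0.45 193

Derivation:
Executing turtle program step by step:
Start: pos=(0,0), heading=0, pen down
RT 120: heading 0 -> 240
PD: pen down
RT 15: heading 240 -> 225
REPEAT 4 [
  -- iteration 1/4 --
  RT 90: heading 225 -> 135
  REPEAT 3 [
    -- iteration 1/3 --
    FD 8: (0,0) -> (-5.657,5.657) [heading=135, draw]
    PU: pen up
    -- iteration 2/3 --
    FD 8: (-5.657,5.657) -> (-11.314,11.314) [heading=135, move]
    PU: pen up
    -- iteration 3/3 --
    FD 8: (-11.314,11.314) -> (-16.971,16.971) [heading=135, move]
    PU: pen up
  ]
  -- iteration 2/4 --
  RT 90: heading 135 -> 45
  REPEAT 3 [
    -- iteration 1/3 --
    FD 8: (-16.971,16.971) -> (-11.314,22.627) [heading=45, move]
    PU: pen up
    -- iteration 2/3 --
    FD 8: (-11.314,22.627) -> (-5.657,28.284) [heading=45, move]
    PU: pen up
    -- iteration 3/3 --
    FD 8: (-5.657,28.284) -> (0,33.941) [heading=45, move]
    PU: pen up
  ]
  -- iteration 3/4 --
  RT 90: heading 45 -> 315
  REPEAT 3 [
    -- iteration 1/3 --
    FD 8: (0,33.941) -> (5.657,28.284) [heading=315, move]
    PU: pen up
    -- iteration 2/3 --
    FD 8: (5.657,28.284) -> (11.314,22.627) [heading=315, move]
    PU: pen up
    -- iteration 3/3 --
    FD 8: (11.314,22.627) -> (16.971,16.971) [heading=315, move]
    PU: pen up
  ]
  -- iteration 4/4 --
  RT 90: heading 315 -> 225
  REPEAT 3 [
    -- iteration 1/3 --
    FD 8: (16.971,16.971) -> (11.314,11.314) [heading=225, move]
    PU: pen up
    -- iteration 2/3 --
    FD 8: (11.314,11.314) -> (5.657,5.657) [heading=225, move]
    PU: pen up
    -- iteration 3/3 --
    FD 8: (5.657,5.657) -> (0,0) [heading=225, move]
    PU: pen up
  ]
]
RT 122: heading 225 -> 103
LT 90: heading 103 -> 193
FD 2: (0,0) -> (-1.949,-0.45) [heading=193, move]
Final: pos=(-1.949,-0.45), heading=193, 1 segment(s) drawn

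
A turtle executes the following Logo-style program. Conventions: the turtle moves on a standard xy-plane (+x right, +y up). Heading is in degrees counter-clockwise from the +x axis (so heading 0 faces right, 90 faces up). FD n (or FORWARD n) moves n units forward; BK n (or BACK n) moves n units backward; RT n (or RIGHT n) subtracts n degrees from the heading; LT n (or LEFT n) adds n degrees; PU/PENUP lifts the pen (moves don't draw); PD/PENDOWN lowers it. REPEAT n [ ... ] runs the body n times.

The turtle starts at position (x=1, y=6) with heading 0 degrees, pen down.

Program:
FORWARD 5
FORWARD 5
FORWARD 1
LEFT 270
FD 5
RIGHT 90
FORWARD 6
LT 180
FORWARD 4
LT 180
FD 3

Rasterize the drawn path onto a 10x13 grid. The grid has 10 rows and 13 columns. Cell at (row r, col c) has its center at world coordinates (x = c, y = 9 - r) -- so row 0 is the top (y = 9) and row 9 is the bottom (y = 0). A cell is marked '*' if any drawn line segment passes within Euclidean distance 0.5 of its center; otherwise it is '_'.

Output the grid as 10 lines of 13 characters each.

Segment 0: (1,6) -> (6,6)
Segment 1: (6,6) -> (11,6)
Segment 2: (11,6) -> (12,6)
Segment 3: (12,6) -> (12,1)
Segment 4: (12,1) -> (6,1)
Segment 5: (6,1) -> (10,1)
Segment 6: (10,1) -> (7,1)

Answer: _____________
_____________
_____________
_************
____________*
____________*
____________*
____________*
______*******
_____________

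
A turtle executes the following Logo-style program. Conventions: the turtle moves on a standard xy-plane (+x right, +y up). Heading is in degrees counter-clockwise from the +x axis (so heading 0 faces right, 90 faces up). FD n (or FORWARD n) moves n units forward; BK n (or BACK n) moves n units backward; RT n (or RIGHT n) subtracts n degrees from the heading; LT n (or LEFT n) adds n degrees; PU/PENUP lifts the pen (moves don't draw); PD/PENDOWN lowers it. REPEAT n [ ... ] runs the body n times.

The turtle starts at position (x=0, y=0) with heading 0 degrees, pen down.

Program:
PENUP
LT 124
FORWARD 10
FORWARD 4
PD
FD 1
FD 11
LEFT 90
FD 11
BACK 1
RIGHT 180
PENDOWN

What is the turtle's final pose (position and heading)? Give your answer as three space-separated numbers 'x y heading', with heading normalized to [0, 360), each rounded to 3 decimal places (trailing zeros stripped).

Answer: -22.829 15.963 34

Derivation:
Executing turtle program step by step:
Start: pos=(0,0), heading=0, pen down
PU: pen up
LT 124: heading 0 -> 124
FD 10: (0,0) -> (-5.592,8.29) [heading=124, move]
FD 4: (-5.592,8.29) -> (-7.829,11.607) [heading=124, move]
PD: pen down
FD 1: (-7.829,11.607) -> (-8.388,12.436) [heading=124, draw]
FD 11: (-8.388,12.436) -> (-14.539,21.555) [heading=124, draw]
LT 90: heading 124 -> 214
FD 11: (-14.539,21.555) -> (-23.658,15.404) [heading=214, draw]
BK 1: (-23.658,15.404) -> (-22.829,15.963) [heading=214, draw]
RT 180: heading 214 -> 34
PD: pen down
Final: pos=(-22.829,15.963), heading=34, 4 segment(s) drawn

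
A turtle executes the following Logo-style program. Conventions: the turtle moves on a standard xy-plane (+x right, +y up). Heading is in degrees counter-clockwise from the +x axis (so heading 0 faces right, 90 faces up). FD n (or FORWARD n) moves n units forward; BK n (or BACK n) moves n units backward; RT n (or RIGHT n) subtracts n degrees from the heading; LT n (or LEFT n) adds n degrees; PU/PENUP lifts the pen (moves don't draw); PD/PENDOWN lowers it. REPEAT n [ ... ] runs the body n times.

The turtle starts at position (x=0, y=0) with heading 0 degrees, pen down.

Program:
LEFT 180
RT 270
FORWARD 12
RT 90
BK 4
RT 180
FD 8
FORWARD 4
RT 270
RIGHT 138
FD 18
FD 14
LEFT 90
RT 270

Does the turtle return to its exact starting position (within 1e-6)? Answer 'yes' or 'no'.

Executing turtle program step by step:
Start: pos=(0,0), heading=0, pen down
LT 180: heading 0 -> 180
RT 270: heading 180 -> 270
FD 12: (0,0) -> (0,-12) [heading=270, draw]
RT 90: heading 270 -> 180
BK 4: (0,-12) -> (4,-12) [heading=180, draw]
RT 180: heading 180 -> 0
FD 8: (4,-12) -> (12,-12) [heading=0, draw]
FD 4: (12,-12) -> (16,-12) [heading=0, draw]
RT 270: heading 0 -> 90
RT 138: heading 90 -> 312
FD 18: (16,-12) -> (28.044,-25.377) [heading=312, draw]
FD 14: (28.044,-25.377) -> (37.412,-35.781) [heading=312, draw]
LT 90: heading 312 -> 42
RT 270: heading 42 -> 132
Final: pos=(37.412,-35.781), heading=132, 6 segment(s) drawn

Start position: (0, 0)
Final position: (37.412, -35.781)
Distance = 51.768; >= 1e-6 -> NOT closed

Answer: no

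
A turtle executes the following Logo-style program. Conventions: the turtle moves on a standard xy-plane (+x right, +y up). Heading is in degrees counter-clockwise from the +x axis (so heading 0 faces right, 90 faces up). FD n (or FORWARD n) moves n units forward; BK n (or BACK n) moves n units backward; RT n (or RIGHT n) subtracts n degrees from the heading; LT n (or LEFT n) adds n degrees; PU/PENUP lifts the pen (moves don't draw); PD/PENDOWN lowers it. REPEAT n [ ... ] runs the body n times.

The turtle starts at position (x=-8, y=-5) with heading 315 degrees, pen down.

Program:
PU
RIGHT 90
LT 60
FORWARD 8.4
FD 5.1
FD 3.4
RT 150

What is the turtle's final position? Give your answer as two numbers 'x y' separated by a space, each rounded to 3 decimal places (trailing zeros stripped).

Executing turtle program step by step:
Start: pos=(-8,-5), heading=315, pen down
PU: pen up
RT 90: heading 315 -> 225
LT 60: heading 225 -> 285
FD 8.4: (-8,-5) -> (-5.826,-13.114) [heading=285, move]
FD 5.1: (-5.826,-13.114) -> (-4.506,-18.04) [heading=285, move]
FD 3.4: (-4.506,-18.04) -> (-3.626,-21.324) [heading=285, move]
RT 150: heading 285 -> 135
Final: pos=(-3.626,-21.324), heading=135, 0 segment(s) drawn

Answer: -3.626 -21.324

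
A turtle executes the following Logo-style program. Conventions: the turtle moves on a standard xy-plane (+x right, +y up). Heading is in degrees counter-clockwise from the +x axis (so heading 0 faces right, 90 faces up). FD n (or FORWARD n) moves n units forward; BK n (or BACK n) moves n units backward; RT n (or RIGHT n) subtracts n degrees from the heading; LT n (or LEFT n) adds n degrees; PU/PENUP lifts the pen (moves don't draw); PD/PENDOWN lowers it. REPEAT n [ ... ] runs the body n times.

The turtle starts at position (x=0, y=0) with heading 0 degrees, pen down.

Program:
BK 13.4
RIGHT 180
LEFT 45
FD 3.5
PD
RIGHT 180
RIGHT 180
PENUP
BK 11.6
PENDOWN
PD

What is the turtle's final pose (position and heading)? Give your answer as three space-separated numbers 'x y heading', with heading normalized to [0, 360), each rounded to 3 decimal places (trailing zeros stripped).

Executing turtle program step by step:
Start: pos=(0,0), heading=0, pen down
BK 13.4: (0,0) -> (-13.4,0) [heading=0, draw]
RT 180: heading 0 -> 180
LT 45: heading 180 -> 225
FD 3.5: (-13.4,0) -> (-15.875,-2.475) [heading=225, draw]
PD: pen down
RT 180: heading 225 -> 45
RT 180: heading 45 -> 225
PU: pen up
BK 11.6: (-15.875,-2.475) -> (-7.672,5.728) [heading=225, move]
PD: pen down
PD: pen down
Final: pos=(-7.672,5.728), heading=225, 2 segment(s) drawn

Answer: -7.672 5.728 225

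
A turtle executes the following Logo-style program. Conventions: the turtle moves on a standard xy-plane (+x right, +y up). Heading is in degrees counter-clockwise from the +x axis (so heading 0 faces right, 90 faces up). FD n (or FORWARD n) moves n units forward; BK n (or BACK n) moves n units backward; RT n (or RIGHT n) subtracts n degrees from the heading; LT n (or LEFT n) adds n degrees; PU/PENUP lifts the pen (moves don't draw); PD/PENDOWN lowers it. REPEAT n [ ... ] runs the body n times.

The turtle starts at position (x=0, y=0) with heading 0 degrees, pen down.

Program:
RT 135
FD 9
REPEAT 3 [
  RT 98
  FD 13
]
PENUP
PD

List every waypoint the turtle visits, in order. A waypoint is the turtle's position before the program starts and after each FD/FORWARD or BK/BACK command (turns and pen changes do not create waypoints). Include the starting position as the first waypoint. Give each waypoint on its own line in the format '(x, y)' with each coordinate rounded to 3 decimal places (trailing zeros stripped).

Executing turtle program step by step:
Start: pos=(0,0), heading=0, pen down
RT 135: heading 0 -> 225
FD 9: (0,0) -> (-6.364,-6.364) [heading=225, draw]
REPEAT 3 [
  -- iteration 1/3 --
  RT 98: heading 225 -> 127
  FD 13: (-6.364,-6.364) -> (-14.188,4.018) [heading=127, draw]
  -- iteration 2/3 --
  RT 98: heading 127 -> 29
  FD 13: (-14.188,4.018) -> (-2.818,10.321) [heading=29, draw]
  -- iteration 3/3 --
  RT 98: heading 29 -> 291
  FD 13: (-2.818,10.321) -> (1.841,-1.816) [heading=291, draw]
]
PU: pen up
PD: pen down
Final: pos=(1.841,-1.816), heading=291, 4 segment(s) drawn
Waypoints (5 total):
(0, 0)
(-6.364, -6.364)
(-14.188, 4.018)
(-2.818, 10.321)
(1.841, -1.816)

Answer: (0, 0)
(-6.364, -6.364)
(-14.188, 4.018)
(-2.818, 10.321)
(1.841, -1.816)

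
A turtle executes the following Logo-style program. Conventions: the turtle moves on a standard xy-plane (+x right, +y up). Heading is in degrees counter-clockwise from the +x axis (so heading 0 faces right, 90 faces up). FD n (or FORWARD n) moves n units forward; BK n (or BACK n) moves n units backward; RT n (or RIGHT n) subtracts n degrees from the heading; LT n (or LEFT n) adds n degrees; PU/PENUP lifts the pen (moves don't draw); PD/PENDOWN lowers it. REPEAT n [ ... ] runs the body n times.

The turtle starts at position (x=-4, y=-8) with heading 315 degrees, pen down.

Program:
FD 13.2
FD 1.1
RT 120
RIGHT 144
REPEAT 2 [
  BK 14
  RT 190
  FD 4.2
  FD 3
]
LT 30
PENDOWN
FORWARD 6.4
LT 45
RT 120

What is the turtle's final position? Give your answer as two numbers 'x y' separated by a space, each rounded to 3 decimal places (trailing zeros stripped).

Executing turtle program step by step:
Start: pos=(-4,-8), heading=315, pen down
FD 13.2: (-4,-8) -> (5.334,-17.334) [heading=315, draw]
FD 1.1: (5.334,-17.334) -> (6.112,-18.112) [heading=315, draw]
RT 120: heading 315 -> 195
RT 144: heading 195 -> 51
REPEAT 2 [
  -- iteration 1/2 --
  BK 14: (6.112,-18.112) -> (-2.699,-28.992) [heading=51, draw]
  RT 190: heading 51 -> 221
  FD 4.2: (-2.699,-28.992) -> (-5.869,-31.747) [heading=221, draw]
  FD 3: (-5.869,-31.747) -> (-8.133,-33.715) [heading=221, draw]
  -- iteration 2/2 --
  BK 14: (-8.133,-33.715) -> (2.433,-24.53) [heading=221, draw]
  RT 190: heading 221 -> 31
  FD 4.2: (2.433,-24.53) -> (6.033,-22.367) [heading=31, draw]
  FD 3: (6.033,-22.367) -> (8.605,-20.822) [heading=31, draw]
]
LT 30: heading 31 -> 61
PD: pen down
FD 6.4: (8.605,-20.822) -> (11.708,-15.225) [heading=61, draw]
LT 45: heading 61 -> 106
RT 120: heading 106 -> 346
Final: pos=(11.708,-15.225), heading=346, 9 segment(s) drawn

Answer: 11.708 -15.225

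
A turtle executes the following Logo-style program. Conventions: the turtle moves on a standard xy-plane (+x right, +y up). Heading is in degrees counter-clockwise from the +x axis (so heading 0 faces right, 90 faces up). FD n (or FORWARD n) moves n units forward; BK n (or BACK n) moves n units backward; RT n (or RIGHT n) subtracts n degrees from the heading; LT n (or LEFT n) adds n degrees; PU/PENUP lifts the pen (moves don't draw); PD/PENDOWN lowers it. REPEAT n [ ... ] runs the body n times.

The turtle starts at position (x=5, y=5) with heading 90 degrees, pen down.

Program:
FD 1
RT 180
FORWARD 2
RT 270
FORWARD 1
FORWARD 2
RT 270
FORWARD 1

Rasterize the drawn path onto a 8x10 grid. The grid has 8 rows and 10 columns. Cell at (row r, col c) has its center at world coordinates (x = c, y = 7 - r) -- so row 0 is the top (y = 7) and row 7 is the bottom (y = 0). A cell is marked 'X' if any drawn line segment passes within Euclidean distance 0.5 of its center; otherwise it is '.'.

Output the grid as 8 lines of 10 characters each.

Segment 0: (5,5) -> (5,6)
Segment 1: (5,6) -> (5,4)
Segment 2: (5,4) -> (6,4)
Segment 3: (6,4) -> (8,4)
Segment 4: (8,4) -> (8,5)

Answer: ..........
.....X....
.....X..X.
.....XXXX.
..........
..........
..........
..........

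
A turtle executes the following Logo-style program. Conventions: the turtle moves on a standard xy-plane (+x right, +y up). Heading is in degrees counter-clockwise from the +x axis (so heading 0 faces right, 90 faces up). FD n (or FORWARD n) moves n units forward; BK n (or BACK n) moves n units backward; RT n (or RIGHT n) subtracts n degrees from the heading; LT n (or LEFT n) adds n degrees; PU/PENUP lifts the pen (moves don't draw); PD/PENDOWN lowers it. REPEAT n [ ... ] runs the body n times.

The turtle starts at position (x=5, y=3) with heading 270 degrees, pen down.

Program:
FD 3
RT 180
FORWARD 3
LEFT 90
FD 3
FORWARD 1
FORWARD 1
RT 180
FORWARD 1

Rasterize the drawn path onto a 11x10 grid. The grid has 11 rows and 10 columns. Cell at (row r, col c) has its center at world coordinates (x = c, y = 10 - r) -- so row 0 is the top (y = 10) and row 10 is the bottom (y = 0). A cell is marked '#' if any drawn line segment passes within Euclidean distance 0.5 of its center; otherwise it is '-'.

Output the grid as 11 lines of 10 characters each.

Segment 0: (5,3) -> (5,0)
Segment 1: (5,0) -> (5,3)
Segment 2: (5,3) -> (2,3)
Segment 3: (2,3) -> (1,3)
Segment 4: (1,3) -> (-0,3)
Segment 5: (-0,3) -> (1,3)

Answer: ----------
----------
----------
----------
----------
----------
----------
######----
-----#----
-----#----
-----#----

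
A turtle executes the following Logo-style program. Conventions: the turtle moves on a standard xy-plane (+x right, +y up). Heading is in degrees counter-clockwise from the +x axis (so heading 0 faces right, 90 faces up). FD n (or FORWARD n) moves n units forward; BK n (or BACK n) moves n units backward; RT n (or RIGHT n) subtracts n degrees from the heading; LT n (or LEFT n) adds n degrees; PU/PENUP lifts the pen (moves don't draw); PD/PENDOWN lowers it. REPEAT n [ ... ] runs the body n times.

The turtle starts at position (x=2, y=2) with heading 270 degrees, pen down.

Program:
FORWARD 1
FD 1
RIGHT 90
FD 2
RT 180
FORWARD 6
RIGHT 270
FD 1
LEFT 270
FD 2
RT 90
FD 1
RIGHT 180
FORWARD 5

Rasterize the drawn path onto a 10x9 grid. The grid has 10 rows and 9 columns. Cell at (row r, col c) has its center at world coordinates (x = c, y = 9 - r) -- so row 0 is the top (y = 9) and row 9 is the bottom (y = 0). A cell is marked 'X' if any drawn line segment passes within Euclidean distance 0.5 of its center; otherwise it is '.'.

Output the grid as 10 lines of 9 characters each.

Segment 0: (2,2) -> (2,1)
Segment 1: (2,1) -> (2,0)
Segment 2: (2,0) -> (-0,0)
Segment 3: (-0,0) -> (6,0)
Segment 4: (6,0) -> (6,1)
Segment 5: (6,1) -> (8,1)
Segment 6: (8,1) -> (8,0)
Segment 7: (8,0) -> (8,5)

Answer: .........
.........
.........
.........
........X
........X
........X
..X.....X
..X...XXX
XXXXXXX.X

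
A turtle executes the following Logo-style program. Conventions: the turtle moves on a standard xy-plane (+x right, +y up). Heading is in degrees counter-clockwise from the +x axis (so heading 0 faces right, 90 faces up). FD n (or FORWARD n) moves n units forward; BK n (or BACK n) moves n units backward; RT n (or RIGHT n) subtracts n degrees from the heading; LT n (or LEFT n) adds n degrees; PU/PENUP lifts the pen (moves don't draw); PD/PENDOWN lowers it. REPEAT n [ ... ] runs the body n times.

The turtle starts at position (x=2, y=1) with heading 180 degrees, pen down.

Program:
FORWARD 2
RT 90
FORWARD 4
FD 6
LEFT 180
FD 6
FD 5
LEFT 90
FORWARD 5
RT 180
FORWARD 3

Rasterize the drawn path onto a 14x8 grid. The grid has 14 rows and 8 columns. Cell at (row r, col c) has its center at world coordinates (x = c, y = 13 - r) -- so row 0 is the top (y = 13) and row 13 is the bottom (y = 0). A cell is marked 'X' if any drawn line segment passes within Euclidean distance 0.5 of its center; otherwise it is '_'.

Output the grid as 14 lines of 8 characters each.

Segment 0: (2,1) -> (0,1)
Segment 1: (0,1) -> (0,5)
Segment 2: (0,5) -> (0,11)
Segment 3: (0,11) -> (-0,5)
Segment 4: (-0,5) -> (-0,0)
Segment 5: (-0,0) -> (5,-0)
Segment 6: (5,-0) -> (2,-0)

Answer: ________
________
X_______
X_______
X_______
X_______
X_______
X_______
X_______
X_______
X_______
X_______
XXX_____
XXXXXX__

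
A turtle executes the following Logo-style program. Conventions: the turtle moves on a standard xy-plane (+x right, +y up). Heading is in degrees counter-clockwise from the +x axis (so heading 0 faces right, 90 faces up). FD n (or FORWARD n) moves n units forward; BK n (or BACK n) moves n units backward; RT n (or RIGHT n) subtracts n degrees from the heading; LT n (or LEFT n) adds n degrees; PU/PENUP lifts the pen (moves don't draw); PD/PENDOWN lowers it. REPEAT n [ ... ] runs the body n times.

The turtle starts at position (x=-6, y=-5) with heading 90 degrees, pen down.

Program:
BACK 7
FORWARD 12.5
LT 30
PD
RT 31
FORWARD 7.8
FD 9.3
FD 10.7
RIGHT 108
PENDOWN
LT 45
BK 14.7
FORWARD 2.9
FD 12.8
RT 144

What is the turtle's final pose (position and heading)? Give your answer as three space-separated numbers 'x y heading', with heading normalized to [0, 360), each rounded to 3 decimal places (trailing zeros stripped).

Executing turtle program step by step:
Start: pos=(-6,-5), heading=90, pen down
BK 7: (-6,-5) -> (-6,-12) [heading=90, draw]
FD 12.5: (-6,-12) -> (-6,0.5) [heading=90, draw]
LT 30: heading 90 -> 120
PD: pen down
RT 31: heading 120 -> 89
FD 7.8: (-6,0.5) -> (-5.864,8.299) [heading=89, draw]
FD 9.3: (-5.864,8.299) -> (-5.702,17.597) [heading=89, draw]
FD 10.7: (-5.702,17.597) -> (-5.515,28.296) [heading=89, draw]
RT 108: heading 89 -> 341
PD: pen down
LT 45: heading 341 -> 26
BK 14.7: (-5.515,28.296) -> (-18.727,21.852) [heading=26, draw]
FD 2.9: (-18.727,21.852) -> (-16.121,23.123) [heading=26, draw]
FD 12.8: (-16.121,23.123) -> (-4.616,28.734) [heading=26, draw]
RT 144: heading 26 -> 242
Final: pos=(-4.616,28.734), heading=242, 8 segment(s) drawn

Answer: -4.616 28.734 242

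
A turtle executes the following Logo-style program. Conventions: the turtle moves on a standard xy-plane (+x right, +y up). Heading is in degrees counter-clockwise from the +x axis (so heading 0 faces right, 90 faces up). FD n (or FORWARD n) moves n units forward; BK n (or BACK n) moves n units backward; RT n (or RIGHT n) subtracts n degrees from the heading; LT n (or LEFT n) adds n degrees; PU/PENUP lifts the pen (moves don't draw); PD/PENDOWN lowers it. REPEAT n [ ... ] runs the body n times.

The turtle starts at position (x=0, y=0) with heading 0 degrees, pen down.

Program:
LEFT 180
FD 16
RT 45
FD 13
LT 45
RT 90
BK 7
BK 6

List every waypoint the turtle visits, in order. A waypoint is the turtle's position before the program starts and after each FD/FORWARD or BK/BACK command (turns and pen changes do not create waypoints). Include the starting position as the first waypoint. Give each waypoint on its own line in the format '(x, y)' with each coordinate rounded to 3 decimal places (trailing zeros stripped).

Answer: (0, 0)
(-16, 0)
(-25.192, 9.192)
(-25.192, 2.192)
(-25.192, -3.808)

Derivation:
Executing turtle program step by step:
Start: pos=(0,0), heading=0, pen down
LT 180: heading 0 -> 180
FD 16: (0,0) -> (-16,0) [heading=180, draw]
RT 45: heading 180 -> 135
FD 13: (-16,0) -> (-25.192,9.192) [heading=135, draw]
LT 45: heading 135 -> 180
RT 90: heading 180 -> 90
BK 7: (-25.192,9.192) -> (-25.192,2.192) [heading=90, draw]
BK 6: (-25.192,2.192) -> (-25.192,-3.808) [heading=90, draw]
Final: pos=(-25.192,-3.808), heading=90, 4 segment(s) drawn
Waypoints (5 total):
(0, 0)
(-16, 0)
(-25.192, 9.192)
(-25.192, 2.192)
(-25.192, -3.808)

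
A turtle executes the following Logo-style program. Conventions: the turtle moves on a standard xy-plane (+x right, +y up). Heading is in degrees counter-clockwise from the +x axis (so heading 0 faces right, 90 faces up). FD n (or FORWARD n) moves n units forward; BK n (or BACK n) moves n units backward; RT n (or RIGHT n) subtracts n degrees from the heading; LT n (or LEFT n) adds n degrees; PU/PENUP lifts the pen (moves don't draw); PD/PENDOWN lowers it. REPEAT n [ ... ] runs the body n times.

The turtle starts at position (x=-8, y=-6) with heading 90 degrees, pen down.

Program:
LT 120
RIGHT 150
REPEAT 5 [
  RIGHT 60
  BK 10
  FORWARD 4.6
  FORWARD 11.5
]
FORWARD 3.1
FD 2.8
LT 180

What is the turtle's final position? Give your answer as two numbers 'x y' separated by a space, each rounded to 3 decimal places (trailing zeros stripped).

Executing turtle program step by step:
Start: pos=(-8,-6), heading=90, pen down
LT 120: heading 90 -> 210
RT 150: heading 210 -> 60
REPEAT 5 [
  -- iteration 1/5 --
  RT 60: heading 60 -> 0
  BK 10: (-8,-6) -> (-18,-6) [heading=0, draw]
  FD 4.6: (-18,-6) -> (-13.4,-6) [heading=0, draw]
  FD 11.5: (-13.4,-6) -> (-1.9,-6) [heading=0, draw]
  -- iteration 2/5 --
  RT 60: heading 0 -> 300
  BK 10: (-1.9,-6) -> (-6.9,2.66) [heading=300, draw]
  FD 4.6: (-6.9,2.66) -> (-4.6,-1.323) [heading=300, draw]
  FD 11.5: (-4.6,-1.323) -> (1.15,-11.283) [heading=300, draw]
  -- iteration 3/5 --
  RT 60: heading 300 -> 240
  BK 10: (1.15,-11.283) -> (6.15,-2.623) [heading=240, draw]
  FD 4.6: (6.15,-2.623) -> (3.85,-6.606) [heading=240, draw]
  FD 11.5: (3.85,-6.606) -> (-1.9,-16.566) [heading=240, draw]
  -- iteration 4/5 --
  RT 60: heading 240 -> 180
  BK 10: (-1.9,-16.566) -> (8.1,-16.566) [heading=180, draw]
  FD 4.6: (8.1,-16.566) -> (3.5,-16.566) [heading=180, draw]
  FD 11.5: (3.5,-16.566) -> (-8,-16.566) [heading=180, draw]
  -- iteration 5/5 --
  RT 60: heading 180 -> 120
  BK 10: (-8,-16.566) -> (-3,-25.226) [heading=120, draw]
  FD 4.6: (-3,-25.226) -> (-5.3,-21.242) [heading=120, draw]
  FD 11.5: (-5.3,-21.242) -> (-11.05,-11.283) [heading=120, draw]
]
FD 3.1: (-11.05,-11.283) -> (-12.6,-8.598) [heading=120, draw]
FD 2.8: (-12.6,-8.598) -> (-14,-6.173) [heading=120, draw]
LT 180: heading 120 -> 300
Final: pos=(-14,-6.173), heading=300, 17 segment(s) drawn

Answer: -14 -6.173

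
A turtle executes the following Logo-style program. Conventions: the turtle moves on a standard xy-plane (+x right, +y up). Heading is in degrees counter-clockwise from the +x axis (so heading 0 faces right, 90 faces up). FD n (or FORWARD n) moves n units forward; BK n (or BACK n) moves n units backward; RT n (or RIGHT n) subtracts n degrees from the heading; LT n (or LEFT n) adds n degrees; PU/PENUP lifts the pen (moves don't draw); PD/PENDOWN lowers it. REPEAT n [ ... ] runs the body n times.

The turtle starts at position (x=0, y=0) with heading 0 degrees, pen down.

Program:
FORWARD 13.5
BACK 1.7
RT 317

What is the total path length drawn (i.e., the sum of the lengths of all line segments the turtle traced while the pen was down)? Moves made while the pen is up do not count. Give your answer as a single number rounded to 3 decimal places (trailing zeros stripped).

Answer: 15.2

Derivation:
Executing turtle program step by step:
Start: pos=(0,0), heading=0, pen down
FD 13.5: (0,0) -> (13.5,0) [heading=0, draw]
BK 1.7: (13.5,0) -> (11.8,0) [heading=0, draw]
RT 317: heading 0 -> 43
Final: pos=(11.8,0), heading=43, 2 segment(s) drawn

Segment lengths:
  seg 1: (0,0) -> (13.5,0), length = 13.5
  seg 2: (13.5,0) -> (11.8,0), length = 1.7
Total = 15.2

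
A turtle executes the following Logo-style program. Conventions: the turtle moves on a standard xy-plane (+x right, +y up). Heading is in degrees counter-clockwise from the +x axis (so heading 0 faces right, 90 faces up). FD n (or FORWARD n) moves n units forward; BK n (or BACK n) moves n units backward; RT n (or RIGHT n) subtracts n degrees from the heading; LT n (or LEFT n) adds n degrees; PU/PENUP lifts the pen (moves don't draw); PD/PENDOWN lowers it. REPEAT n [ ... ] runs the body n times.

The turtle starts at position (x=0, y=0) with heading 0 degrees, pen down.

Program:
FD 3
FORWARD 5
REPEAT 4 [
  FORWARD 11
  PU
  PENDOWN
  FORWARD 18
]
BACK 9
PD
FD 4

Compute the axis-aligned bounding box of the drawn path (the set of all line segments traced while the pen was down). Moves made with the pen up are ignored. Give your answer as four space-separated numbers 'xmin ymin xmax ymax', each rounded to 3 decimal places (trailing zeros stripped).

Answer: 0 0 124 0

Derivation:
Executing turtle program step by step:
Start: pos=(0,0), heading=0, pen down
FD 3: (0,0) -> (3,0) [heading=0, draw]
FD 5: (3,0) -> (8,0) [heading=0, draw]
REPEAT 4 [
  -- iteration 1/4 --
  FD 11: (8,0) -> (19,0) [heading=0, draw]
  PU: pen up
  PD: pen down
  FD 18: (19,0) -> (37,0) [heading=0, draw]
  -- iteration 2/4 --
  FD 11: (37,0) -> (48,0) [heading=0, draw]
  PU: pen up
  PD: pen down
  FD 18: (48,0) -> (66,0) [heading=0, draw]
  -- iteration 3/4 --
  FD 11: (66,0) -> (77,0) [heading=0, draw]
  PU: pen up
  PD: pen down
  FD 18: (77,0) -> (95,0) [heading=0, draw]
  -- iteration 4/4 --
  FD 11: (95,0) -> (106,0) [heading=0, draw]
  PU: pen up
  PD: pen down
  FD 18: (106,0) -> (124,0) [heading=0, draw]
]
BK 9: (124,0) -> (115,0) [heading=0, draw]
PD: pen down
FD 4: (115,0) -> (119,0) [heading=0, draw]
Final: pos=(119,0), heading=0, 12 segment(s) drawn

Segment endpoints: x in {0, 3, 8, 19, 37, 48, 66, 77, 95, 106, 115, 119, 124}, y in {0}
xmin=0, ymin=0, xmax=124, ymax=0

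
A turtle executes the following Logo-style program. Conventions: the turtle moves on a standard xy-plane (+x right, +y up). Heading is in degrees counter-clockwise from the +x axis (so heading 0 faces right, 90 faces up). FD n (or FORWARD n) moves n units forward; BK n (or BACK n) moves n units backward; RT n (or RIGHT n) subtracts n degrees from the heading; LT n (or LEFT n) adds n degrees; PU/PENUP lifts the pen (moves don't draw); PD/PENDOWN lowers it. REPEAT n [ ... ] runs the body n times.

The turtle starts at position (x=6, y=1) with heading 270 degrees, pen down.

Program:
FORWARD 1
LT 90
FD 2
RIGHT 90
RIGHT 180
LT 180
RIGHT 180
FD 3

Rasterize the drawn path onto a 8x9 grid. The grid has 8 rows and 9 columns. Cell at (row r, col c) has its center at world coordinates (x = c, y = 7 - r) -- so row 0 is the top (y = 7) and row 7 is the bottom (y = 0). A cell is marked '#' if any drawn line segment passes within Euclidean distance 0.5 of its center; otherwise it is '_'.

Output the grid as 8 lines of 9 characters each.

Answer: _________
_________
_________
_________
________#
________#
______#_#
______###

Derivation:
Segment 0: (6,1) -> (6,0)
Segment 1: (6,0) -> (8,-0)
Segment 2: (8,-0) -> (8,3)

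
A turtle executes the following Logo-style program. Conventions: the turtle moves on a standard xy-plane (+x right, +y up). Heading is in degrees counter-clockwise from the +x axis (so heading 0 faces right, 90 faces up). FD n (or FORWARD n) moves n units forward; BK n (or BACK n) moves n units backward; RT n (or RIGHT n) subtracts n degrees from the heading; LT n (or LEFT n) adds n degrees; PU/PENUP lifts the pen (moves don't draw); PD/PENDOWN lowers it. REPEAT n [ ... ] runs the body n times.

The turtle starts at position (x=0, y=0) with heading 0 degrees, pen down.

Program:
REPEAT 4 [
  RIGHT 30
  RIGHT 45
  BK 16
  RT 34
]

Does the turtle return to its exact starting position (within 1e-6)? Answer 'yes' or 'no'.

Executing turtle program step by step:
Start: pos=(0,0), heading=0, pen down
REPEAT 4 [
  -- iteration 1/4 --
  RT 30: heading 0 -> 330
  RT 45: heading 330 -> 285
  BK 16: (0,0) -> (-4.141,15.455) [heading=285, draw]
  RT 34: heading 285 -> 251
  -- iteration 2/4 --
  RT 30: heading 251 -> 221
  RT 45: heading 221 -> 176
  BK 16: (-4.141,15.455) -> (11.82,14.339) [heading=176, draw]
  RT 34: heading 176 -> 142
  -- iteration 3/4 --
  RT 30: heading 142 -> 112
  RT 45: heading 112 -> 67
  BK 16: (11.82,14.339) -> (5.568,-0.389) [heading=67, draw]
  RT 34: heading 67 -> 33
  -- iteration 4/4 --
  RT 30: heading 33 -> 3
  RT 45: heading 3 -> 318
  BK 16: (5.568,-0.389) -> (-6.322,10.317) [heading=318, draw]
  RT 34: heading 318 -> 284
]
Final: pos=(-6.322,10.317), heading=284, 4 segment(s) drawn

Start position: (0, 0)
Final position: (-6.322, 10.317)
Distance = 12.1; >= 1e-6 -> NOT closed

Answer: no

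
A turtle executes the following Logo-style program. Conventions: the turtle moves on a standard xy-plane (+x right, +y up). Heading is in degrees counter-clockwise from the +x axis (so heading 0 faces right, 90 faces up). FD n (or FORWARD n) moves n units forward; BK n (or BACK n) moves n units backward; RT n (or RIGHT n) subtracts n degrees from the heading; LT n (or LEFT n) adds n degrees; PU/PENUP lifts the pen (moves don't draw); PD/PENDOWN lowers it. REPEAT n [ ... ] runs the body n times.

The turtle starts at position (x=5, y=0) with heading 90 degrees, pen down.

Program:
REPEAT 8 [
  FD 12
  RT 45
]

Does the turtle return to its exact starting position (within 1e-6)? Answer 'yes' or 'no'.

Answer: yes

Derivation:
Executing turtle program step by step:
Start: pos=(5,0), heading=90, pen down
REPEAT 8 [
  -- iteration 1/8 --
  FD 12: (5,0) -> (5,12) [heading=90, draw]
  RT 45: heading 90 -> 45
  -- iteration 2/8 --
  FD 12: (5,12) -> (13.485,20.485) [heading=45, draw]
  RT 45: heading 45 -> 0
  -- iteration 3/8 --
  FD 12: (13.485,20.485) -> (25.485,20.485) [heading=0, draw]
  RT 45: heading 0 -> 315
  -- iteration 4/8 --
  FD 12: (25.485,20.485) -> (33.971,12) [heading=315, draw]
  RT 45: heading 315 -> 270
  -- iteration 5/8 --
  FD 12: (33.971,12) -> (33.971,0) [heading=270, draw]
  RT 45: heading 270 -> 225
  -- iteration 6/8 --
  FD 12: (33.971,0) -> (25.485,-8.485) [heading=225, draw]
  RT 45: heading 225 -> 180
  -- iteration 7/8 --
  FD 12: (25.485,-8.485) -> (13.485,-8.485) [heading=180, draw]
  RT 45: heading 180 -> 135
  -- iteration 8/8 --
  FD 12: (13.485,-8.485) -> (5,0) [heading=135, draw]
  RT 45: heading 135 -> 90
]
Final: pos=(5,0), heading=90, 8 segment(s) drawn

Start position: (5, 0)
Final position: (5, 0)
Distance = 0; < 1e-6 -> CLOSED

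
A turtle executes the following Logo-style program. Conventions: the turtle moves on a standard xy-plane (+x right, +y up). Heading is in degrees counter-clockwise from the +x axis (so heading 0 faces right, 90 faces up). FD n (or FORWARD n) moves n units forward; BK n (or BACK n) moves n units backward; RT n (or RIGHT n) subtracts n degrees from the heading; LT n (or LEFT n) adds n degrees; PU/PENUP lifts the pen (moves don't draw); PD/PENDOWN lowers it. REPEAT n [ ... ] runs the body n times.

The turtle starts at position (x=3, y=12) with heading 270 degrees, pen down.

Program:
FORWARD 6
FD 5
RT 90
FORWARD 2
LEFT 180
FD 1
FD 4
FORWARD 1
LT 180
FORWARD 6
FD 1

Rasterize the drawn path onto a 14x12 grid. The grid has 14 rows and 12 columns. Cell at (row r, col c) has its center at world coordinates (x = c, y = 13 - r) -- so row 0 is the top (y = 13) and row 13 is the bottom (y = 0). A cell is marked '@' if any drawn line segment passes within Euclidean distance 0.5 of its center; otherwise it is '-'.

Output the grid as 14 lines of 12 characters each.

Answer: ------------
---@--------
---@--------
---@--------
---@--------
---@--------
---@--------
---@--------
---@--------
---@--------
---@--------
---@--------
@@@@@@@@----
------------

Derivation:
Segment 0: (3,12) -> (3,6)
Segment 1: (3,6) -> (3,1)
Segment 2: (3,1) -> (1,1)
Segment 3: (1,1) -> (2,1)
Segment 4: (2,1) -> (6,1)
Segment 5: (6,1) -> (7,1)
Segment 6: (7,1) -> (1,1)
Segment 7: (1,1) -> (-0,1)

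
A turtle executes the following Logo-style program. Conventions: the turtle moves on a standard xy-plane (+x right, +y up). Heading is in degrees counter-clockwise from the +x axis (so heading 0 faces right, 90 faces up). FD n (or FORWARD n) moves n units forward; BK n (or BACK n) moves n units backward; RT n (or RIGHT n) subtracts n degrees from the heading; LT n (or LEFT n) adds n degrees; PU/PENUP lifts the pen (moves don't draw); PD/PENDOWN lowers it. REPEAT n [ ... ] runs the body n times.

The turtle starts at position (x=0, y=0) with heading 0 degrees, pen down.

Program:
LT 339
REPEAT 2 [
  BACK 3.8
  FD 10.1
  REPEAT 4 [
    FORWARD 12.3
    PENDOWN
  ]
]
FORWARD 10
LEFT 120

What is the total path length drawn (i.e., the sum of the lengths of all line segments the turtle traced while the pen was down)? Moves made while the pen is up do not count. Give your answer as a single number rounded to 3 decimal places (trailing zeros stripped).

Executing turtle program step by step:
Start: pos=(0,0), heading=0, pen down
LT 339: heading 0 -> 339
REPEAT 2 [
  -- iteration 1/2 --
  BK 3.8: (0,0) -> (-3.548,1.362) [heading=339, draw]
  FD 10.1: (-3.548,1.362) -> (5.882,-2.258) [heading=339, draw]
  REPEAT 4 [
    -- iteration 1/4 --
    FD 12.3: (5.882,-2.258) -> (17.365,-6.666) [heading=339, draw]
    PD: pen down
    -- iteration 2/4 --
    FD 12.3: (17.365,-6.666) -> (28.848,-11.074) [heading=339, draw]
    PD: pen down
    -- iteration 3/4 --
    FD 12.3: (28.848,-11.074) -> (40.331,-15.481) [heading=339, draw]
    PD: pen down
    -- iteration 4/4 --
    FD 12.3: (40.331,-15.481) -> (51.814,-19.889) [heading=339, draw]
    PD: pen down
  ]
  -- iteration 2/2 --
  BK 3.8: (51.814,-19.889) -> (48.266,-18.528) [heading=339, draw]
  FD 10.1: (48.266,-18.528) -> (57.695,-22.147) [heading=339, draw]
  REPEAT 4 [
    -- iteration 1/4 --
    FD 12.3: (57.695,-22.147) -> (69.178,-26.555) [heading=339, draw]
    PD: pen down
    -- iteration 2/4 --
    FD 12.3: (69.178,-26.555) -> (80.661,-30.963) [heading=339, draw]
    PD: pen down
    -- iteration 3/4 --
    FD 12.3: (80.661,-30.963) -> (92.144,-35.371) [heading=339, draw]
    PD: pen down
    -- iteration 4/4 --
    FD 12.3: (92.144,-35.371) -> (103.627,-39.779) [heading=339, draw]
    PD: pen down
  ]
]
FD 10: (103.627,-39.779) -> (112.963,-43.363) [heading=339, draw]
LT 120: heading 339 -> 99
Final: pos=(112.963,-43.363), heading=99, 13 segment(s) drawn

Segment lengths:
  seg 1: (0,0) -> (-3.548,1.362), length = 3.8
  seg 2: (-3.548,1.362) -> (5.882,-2.258), length = 10.1
  seg 3: (5.882,-2.258) -> (17.365,-6.666), length = 12.3
  seg 4: (17.365,-6.666) -> (28.848,-11.074), length = 12.3
  seg 5: (28.848,-11.074) -> (40.331,-15.481), length = 12.3
  seg 6: (40.331,-15.481) -> (51.814,-19.889), length = 12.3
  seg 7: (51.814,-19.889) -> (48.266,-18.528), length = 3.8
  seg 8: (48.266,-18.528) -> (57.695,-22.147), length = 10.1
  seg 9: (57.695,-22.147) -> (69.178,-26.555), length = 12.3
  seg 10: (69.178,-26.555) -> (80.661,-30.963), length = 12.3
  seg 11: (80.661,-30.963) -> (92.144,-35.371), length = 12.3
  seg 12: (92.144,-35.371) -> (103.627,-39.779), length = 12.3
  seg 13: (103.627,-39.779) -> (112.963,-43.363), length = 10
Total = 136.2

Answer: 136.2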